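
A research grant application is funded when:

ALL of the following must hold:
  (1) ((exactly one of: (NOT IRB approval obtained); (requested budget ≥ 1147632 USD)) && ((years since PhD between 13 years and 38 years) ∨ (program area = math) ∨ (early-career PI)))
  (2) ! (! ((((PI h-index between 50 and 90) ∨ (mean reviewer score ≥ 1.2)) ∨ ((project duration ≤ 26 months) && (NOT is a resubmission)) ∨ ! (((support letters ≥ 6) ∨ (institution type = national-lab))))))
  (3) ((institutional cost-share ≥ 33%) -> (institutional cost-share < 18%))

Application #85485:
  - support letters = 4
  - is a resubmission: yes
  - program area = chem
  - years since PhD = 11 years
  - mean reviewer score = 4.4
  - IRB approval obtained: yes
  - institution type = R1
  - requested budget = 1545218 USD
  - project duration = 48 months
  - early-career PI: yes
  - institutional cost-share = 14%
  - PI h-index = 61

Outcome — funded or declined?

Atomic conditions:
  NOT IRB approval obtained: yes → false
  requested budget ≥ 1147632 USD: 1545218 ≥ 1147632 is true
  years since PhD between 13 years and 38 years: 11 in [13, 38] is false
  program area = math: chem == math is false
  early-career PI: yes → true
  PI h-index between 50 and 90: 61 in [50, 90] is true
  mean reviewer score ≥ 1.2: 4.4 ≥ 1.2 is true
  project duration ≤ 26 months: 48 ≤ 26 is false
  NOT is a resubmission: yes → false
  support letters ≥ 6: 4 ≥ 6 is false
  institution type = national-lab: R1 == national-lab is false
  institutional cost-share ≥ 33%: 14 ≥ 33 is false
  institutional cost-share < 18%: 14 < 18 is true
Combine:
[1.1] exactly-one(false, true) = true
[1.2] false OR false OR true = true
[1] true AND true = true
[2.1.1.1] true OR true = true
[2.1.1.2] false AND false = false
[2.1.1.3.1] false OR false = false
[2.1.1.3] NOT false = true
[2.1.1] true OR false OR true = true
[2.1] NOT true = false
[2] NOT false = true
[3] false → true (antecedent false ⇒ implication holds) = true
[root] true AND true AND true = true
Overall: true → funded

Funded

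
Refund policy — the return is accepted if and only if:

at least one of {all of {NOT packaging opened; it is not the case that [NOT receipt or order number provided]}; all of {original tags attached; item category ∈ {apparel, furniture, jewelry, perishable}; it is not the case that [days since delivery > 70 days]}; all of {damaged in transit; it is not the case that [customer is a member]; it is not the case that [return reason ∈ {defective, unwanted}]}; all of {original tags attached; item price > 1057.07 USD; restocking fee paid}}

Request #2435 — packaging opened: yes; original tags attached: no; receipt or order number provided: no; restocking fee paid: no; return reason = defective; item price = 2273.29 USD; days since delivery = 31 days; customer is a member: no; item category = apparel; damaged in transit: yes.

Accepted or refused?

Atomic conditions:
  NOT packaging opened: yes → false
  NOT receipt or order number provided: no → true
  original tags attached: no → false
  item category ∈ {apparel, furniture, jewelry, perishable}: apparel is in the set → true
  days since delivery > 70 days: 31 > 70 is false
  damaged in transit: yes → true
  customer is a member: no → false
  return reason ∈ {defective, unwanted}: defective is in the set → true
  item price > 1057.07 USD: 2273.29 > 1057.07 is true
  restocking fee paid: no → false
Combine:
[1.2] NOT true = false
[1] false AND false = false
[2.3] NOT false = true
[2] false AND true AND true = false
[3.2] NOT false = true
[3.3] NOT true = false
[3] true AND true AND false = false
[4] false AND true AND false = false
[root] false OR false OR false OR false = false
Overall: false → refused

Refused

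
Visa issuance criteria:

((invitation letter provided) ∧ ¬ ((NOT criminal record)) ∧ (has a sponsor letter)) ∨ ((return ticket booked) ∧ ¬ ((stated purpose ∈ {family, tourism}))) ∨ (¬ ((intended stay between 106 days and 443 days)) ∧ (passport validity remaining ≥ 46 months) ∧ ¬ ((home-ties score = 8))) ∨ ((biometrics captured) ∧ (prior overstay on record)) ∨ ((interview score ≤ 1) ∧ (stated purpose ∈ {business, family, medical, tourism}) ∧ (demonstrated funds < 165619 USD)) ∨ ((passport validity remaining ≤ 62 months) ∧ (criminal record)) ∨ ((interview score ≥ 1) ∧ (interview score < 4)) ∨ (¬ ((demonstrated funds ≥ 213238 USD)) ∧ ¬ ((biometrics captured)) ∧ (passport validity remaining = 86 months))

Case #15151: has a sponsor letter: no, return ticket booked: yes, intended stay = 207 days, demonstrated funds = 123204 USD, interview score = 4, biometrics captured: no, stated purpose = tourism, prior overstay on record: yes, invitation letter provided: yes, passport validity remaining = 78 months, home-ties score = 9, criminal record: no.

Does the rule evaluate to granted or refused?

Refused

Atomic conditions:
  invitation letter provided: yes → true
  NOT criminal record: no → true
  has a sponsor letter: no → false
  return ticket booked: yes → true
  stated purpose ∈ {family, tourism}: tourism is in the set → true
  intended stay between 106 days and 443 days: 207 in [106, 443] is true
  passport validity remaining ≥ 46 months: 78 ≥ 46 is true
  home-ties score = 8: 9 == 8 is false
  biometrics captured: no → false
  prior overstay on record: yes → true
  interview score ≤ 1: 4 ≤ 1 is false
  stated purpose ∈ {business, family, medical, tourism}: tourism is in the set → true
  demonstrated funds < 165619 USD: 123204 < 165619 is true
  passport validity remaining ≤ 62 months: 78 ≤ 62 is false
  criminal record: no → false
  interview score ≥ 1: 4 ≥ 1 is true
  interview score < 4: 4 < 4 is false
  demonstrated funds ≥ 213238 USD: 123204 ≥ 213238 is false
  passport validity remaining = 86 months: 78 == 86 is false
Combine:
[1.2] NOT true = false
[1] true AND false AND false = false
[2.2] NOT true = false
[2] true AND false = false
[3.1] NOT true = false
[3.3] NOT false = true
[3] false AND true AND true = false
[4] false AND true = false
[5] false AND true AND true = false
[6] false AND false = false
[7] true AND false = false
[8.1] NOT false = true
[8.2] NOT false = true
[8] true AND true AND false = false
[root] false OR false OR false OR false OR false OR false OR false OR false = false
Overall: false → refused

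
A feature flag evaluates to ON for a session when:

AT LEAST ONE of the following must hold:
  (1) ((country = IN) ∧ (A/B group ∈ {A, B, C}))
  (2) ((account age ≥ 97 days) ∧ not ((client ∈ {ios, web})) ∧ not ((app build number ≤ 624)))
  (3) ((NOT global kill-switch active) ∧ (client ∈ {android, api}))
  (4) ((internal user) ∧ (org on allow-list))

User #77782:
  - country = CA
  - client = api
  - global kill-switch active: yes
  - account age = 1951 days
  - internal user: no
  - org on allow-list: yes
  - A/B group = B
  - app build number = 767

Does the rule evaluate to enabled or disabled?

Atomic conditions:
  country = IN: CA == IN is false
  A/B group ∈ {A, B, C}: B is in the set → true
  account age ≥ 97 days: 1951 ≥ 97 is true
  client ∈ {ios, web}: api is not in the set → false
  app build number ≤ 624: 767 ≤ 624 is false
  NOT global kill-switch active: yes → false
  client ∈ {android, api}: api is in the set → true
  internal user: no → false
  org on allow-list: yes → true
Combine:
[1] false AND true = false
[2.2] NOT false = true
[2.3] NOT false = true
[2] true AND true AND true = true
[3] false AND true = false
[4] false AND true = false
[root] false OR true OR false OR false = true
Overall: true → enabled

Enabled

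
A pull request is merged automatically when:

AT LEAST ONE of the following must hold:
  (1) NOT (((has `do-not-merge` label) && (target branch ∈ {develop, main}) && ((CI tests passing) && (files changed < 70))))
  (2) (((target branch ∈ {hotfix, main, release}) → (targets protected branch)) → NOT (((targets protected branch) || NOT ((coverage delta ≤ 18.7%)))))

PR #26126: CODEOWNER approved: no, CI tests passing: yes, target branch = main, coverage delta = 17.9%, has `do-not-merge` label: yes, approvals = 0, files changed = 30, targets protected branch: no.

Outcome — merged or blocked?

Merged

Atomic conditions:
  has `do-not-merge` label: yes → true
  target branch ∈ {develop, main}: main is in the set → true
  CI tests passing: yes → true
  files changed < 70: 30 < 70 is true
  target branch ∈ {hotfix, main, release}: main is in the set → true
  targets protected branch: no → false
  coverage delta ≤ 18.7%: 17.9 ≤ 18.7 is true
Combine:
[1.1.3] true AND true = true
[1.1] true AND true AND true = true
[1] NOT true = false
[2.1] true → false = false
[2.2.1.2] NOT true = false
[2.2.1] false OR false = false
[2.2] NOT false = true
[2] false → true (antecedent false ⇒ implication holds) = true
[root] false OR true = true
Overall: true → merged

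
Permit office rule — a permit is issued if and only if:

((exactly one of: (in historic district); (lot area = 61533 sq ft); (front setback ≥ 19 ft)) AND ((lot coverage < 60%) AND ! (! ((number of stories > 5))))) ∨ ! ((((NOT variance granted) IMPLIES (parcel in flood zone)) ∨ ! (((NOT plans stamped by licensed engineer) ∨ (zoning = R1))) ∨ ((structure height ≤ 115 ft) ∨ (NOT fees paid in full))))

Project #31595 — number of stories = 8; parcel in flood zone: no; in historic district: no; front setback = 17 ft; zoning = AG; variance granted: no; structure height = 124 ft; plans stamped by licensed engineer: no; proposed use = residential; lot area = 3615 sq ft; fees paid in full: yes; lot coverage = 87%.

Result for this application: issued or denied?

Atomic conditions:
  in historic district: no → false
  lot area = 61533 sq ft: 3615 == 61533 is false
  front setback ≥ 19 ft: 17 ≥ 19 is false
  lot coverage < 60%: 87 < 60 is false
  number of stories > 5: 8 > 5 is true
  NOT variance granted: no → true
  parcel in flood zone: no → false
  NOT plans stamped by licensed engineer: no → true
  zoning = R1: AG == R1 is false
  structure height ≤ 115 ft: 124 ≤ 115 is false
  NOT fees paid in full: yes → false
Combine:
[1.1] exactly-one(false, false, false) = false
[1.2.2.1] NOT true = false
[1.2.2] NOT false = true
[1.2] false AND true = false
[1] false AND false = false
[2.1.1] true → false = false
[2.1.2.1] true OR false = true
[2.1.2] NOT true = false
[2.1.3] false OR false = false
[2.1] false OR false OR false = false
[2] NOT false = true
[root] false OR true = true
Overall: true → issued

Issued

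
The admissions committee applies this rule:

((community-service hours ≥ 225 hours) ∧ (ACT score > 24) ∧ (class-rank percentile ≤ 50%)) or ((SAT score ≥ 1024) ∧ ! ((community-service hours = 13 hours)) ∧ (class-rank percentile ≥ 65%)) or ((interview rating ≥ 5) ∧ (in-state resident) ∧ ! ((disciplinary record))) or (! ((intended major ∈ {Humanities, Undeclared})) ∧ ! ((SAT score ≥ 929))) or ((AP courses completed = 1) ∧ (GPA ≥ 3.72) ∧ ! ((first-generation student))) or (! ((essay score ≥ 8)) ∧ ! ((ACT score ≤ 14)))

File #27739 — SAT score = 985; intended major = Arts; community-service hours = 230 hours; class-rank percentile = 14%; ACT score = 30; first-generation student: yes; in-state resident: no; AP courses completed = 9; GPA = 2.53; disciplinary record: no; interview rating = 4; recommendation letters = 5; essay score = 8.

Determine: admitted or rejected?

Atomic conditions:
  community-service hours ≥ 225 hours: 230 ≥ 225 is true
  ACT score > 24: 30 > 24 is true
  class-rank percentile ≤ 50%: 14 ≤ 50 is true
  SAT score ≥ 1024: 985 ≥ 1024 is false
  community-service hours = 13 hours: 230 == 13 is false
  class-rank percentile ≥ 65%: 14 ≥ 65 is false
  interview rating ≥ 5: 4 ≥ 5 is false
  in-state resident: no → false
  disciplinary record: no → false
  intended major ∈ {Humanities, Undeclared}: Arts is not in the set → false
  SAT score ≥ 929: 985 ≥ 929 is true
  AP courses completed = 1: 9 == 1 is false
  GPA ≥ 3.72: 2.53 ≥ 3.72 is false
  first-generation student: yes → true
  essay score ≥ 8: 8 ≥ 8 is true
  ACT score ≤ 14: 30 ≤ 14 is false
Combine:
[1] true AND true AND true = true
[2.2] NOT false = true
[2] false AND true AND false = false
[3.3] NOT false = true
[3] false AND false AND true = false
[4.1] NOT false = true
[4.2] NOT true = false
[4] true AND false = false
[5.3] NOT true = false
[5] false AND false AND false = false
[6.1] NOT true = false
[6.2] NOT false = true
[6] false AND true = false
[root] true OR false OR false OR false OR false OR false = true
Overall: true → admitted

Admitted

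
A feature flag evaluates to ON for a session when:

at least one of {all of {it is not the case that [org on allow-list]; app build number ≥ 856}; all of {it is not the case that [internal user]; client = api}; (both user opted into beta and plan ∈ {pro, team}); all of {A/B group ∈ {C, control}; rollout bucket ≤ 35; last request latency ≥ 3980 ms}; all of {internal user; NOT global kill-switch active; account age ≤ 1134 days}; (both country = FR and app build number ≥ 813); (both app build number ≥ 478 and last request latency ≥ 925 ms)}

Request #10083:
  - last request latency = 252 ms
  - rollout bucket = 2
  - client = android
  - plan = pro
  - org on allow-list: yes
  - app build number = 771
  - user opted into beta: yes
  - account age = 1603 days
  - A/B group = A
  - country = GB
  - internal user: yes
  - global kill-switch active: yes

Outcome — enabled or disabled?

Enabled

Atomic conditions:
  org on allow-list: yes → true
  app build number ≥ 856: 771 ≥ 856 is false
  internal user: yes → true
  client = api: android == api is false
  user opted into beta: yes → true
  plan ∈ {pro, team}: pro is in the set → true
  A/B group ∈ {C, control}: A is not in the set → false
  rollout bucket ≤ 35: 2 ≤ 35 is true
  last request latency ≥ 3980 ms: 252 ≥ 3980 is false
  NOT global kill-switch active: yes → false
  account age ≤ 1134 days: 1603 ≤ 1134 is false
  country = FR: GB == FR is false
  app build number ≥ 813: 771 ≥ 813 is false
  app build number ≥ 478: 771 ≥ 478 is true
  last request latency ≥ 925 ms: 252 ≥ 925 is false
Combine:
[1.1] NOT true = false
[1] false AND false = false
[2.1] NOT true = false
[2] false AND false = false
[3] true AND true = true
[4] false AND true AND false = false
[5] true AND false AND false = false
[6] false AND false = false
[7] true AND false = false
[root] false OR false OR true OR false OR false OR false OR false = true
Overall: true → enabled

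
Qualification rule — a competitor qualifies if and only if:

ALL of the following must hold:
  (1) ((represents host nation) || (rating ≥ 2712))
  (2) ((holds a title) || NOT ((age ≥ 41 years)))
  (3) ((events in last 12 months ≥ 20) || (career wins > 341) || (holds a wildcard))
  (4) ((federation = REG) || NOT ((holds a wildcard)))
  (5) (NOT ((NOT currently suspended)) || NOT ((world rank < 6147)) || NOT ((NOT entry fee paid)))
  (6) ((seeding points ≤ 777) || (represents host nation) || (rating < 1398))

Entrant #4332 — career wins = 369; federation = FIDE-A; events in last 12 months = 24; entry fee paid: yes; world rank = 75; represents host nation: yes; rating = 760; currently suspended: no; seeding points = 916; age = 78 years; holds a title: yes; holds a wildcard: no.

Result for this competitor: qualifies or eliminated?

Atomic conditions:
  represents host nation: yes → true
  rating ≥ 2712: 760 ≥ 2712 is false
  holds a title: yes → true
  age ≥ 41 years: 78 ≥ 41 is true
  events in last 12 months ≥ 20: 24 ≥ 20 is true
  career wins > 341: 369 > 341 is true
  holds a wildcard: no → false
  federation = REG: FIDE-A == REG is false
  NOT currently suspended: no → true
  world rank < 6147: 75 < 6147 is true
  NOT entry fee paid: yes → false
  seeding points ≤ 777: 916 ≤ 777 is false
  rating < 1398: 760 < 1398 is true
Combine:
[1] true OR false = true
[2.2] NOT true = false
[2] true OR false = true
[3] true OR true OR false = true
[4.2] NOT false = true
[4] false OR true = true
[5.1] NOT true = false
[5.2] NOT true = false
[5.3] NOT false = true
[5] false OR false OR true = true
[6] false OR true OR true = true
[root] true AND true AND true AND true AND true AND true = true
Overall: true → qualifies

Qualifies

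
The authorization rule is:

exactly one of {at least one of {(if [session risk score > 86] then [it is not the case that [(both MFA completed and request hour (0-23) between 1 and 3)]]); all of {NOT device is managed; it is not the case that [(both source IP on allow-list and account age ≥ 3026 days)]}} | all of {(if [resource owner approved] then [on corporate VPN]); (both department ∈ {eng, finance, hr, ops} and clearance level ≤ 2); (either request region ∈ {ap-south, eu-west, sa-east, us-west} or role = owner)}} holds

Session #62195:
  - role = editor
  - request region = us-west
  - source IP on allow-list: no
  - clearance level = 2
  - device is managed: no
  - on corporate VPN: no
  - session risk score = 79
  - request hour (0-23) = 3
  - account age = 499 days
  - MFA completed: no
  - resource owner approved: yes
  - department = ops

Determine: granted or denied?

Granted

Atomic conditions:
  session risk score > 86: 79 > 86 is false
  MFA completed: no → false
  request hour (0-23) between 1 and 3: 3 in [1, 3] is true
  NOT device is managed: no → true
  source IP on allow-list: no → false
  account age ≥ 3026 days: 499 ≥ 3026 is false
  resource owner approved: yes → true
  on corporate VPN: no → false
  department ∈ {eng, finance, hr, ops}: ops is in the set → true
  clearance level ≤ 2: 2 ≤ 2 is true
  request region ∈ {ap-south, eu-west, sa-east, us-west}: us-west is in the set → true
  role = owner: editor == owner is false
Combine:
[1.1.2.1] false AND true = false
[1.1.2] NOT false = true
[1.1] false → true (antecedent false ⇒ implication holds) = true
[1.2.2.1] false AND false = false
[1.2.2] NOT false = true
[1.2] true AND true = true
[1] true OR true = true
[2.1] true → false = false
[2.2] true AND true = true
[2.3] true OR false = true
[2] false AND true AND true = false
[root] exactly-one(true, false) = true
Overall: true → granted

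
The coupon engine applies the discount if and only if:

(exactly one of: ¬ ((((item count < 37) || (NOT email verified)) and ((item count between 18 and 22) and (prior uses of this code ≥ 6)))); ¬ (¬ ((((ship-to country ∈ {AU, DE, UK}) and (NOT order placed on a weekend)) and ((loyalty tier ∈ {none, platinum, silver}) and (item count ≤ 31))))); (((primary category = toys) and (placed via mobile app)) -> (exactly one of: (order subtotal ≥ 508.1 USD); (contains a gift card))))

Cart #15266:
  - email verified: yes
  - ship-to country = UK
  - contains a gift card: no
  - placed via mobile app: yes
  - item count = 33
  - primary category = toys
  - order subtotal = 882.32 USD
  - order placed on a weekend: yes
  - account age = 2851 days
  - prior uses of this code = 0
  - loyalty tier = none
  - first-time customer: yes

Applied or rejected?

Atomic conditions:
  item count < 37: 33 < 37 is true
  NOT email verified: yes → false
  item count between 18 and 22: 33 in [18, 22] is false
  prior uses of this code ≥ 6: 0 ≥ 6 is false
  ship-to country ∈ {AU, DE, UK}: UK is in the set → true
  NOT order placed on a weekend: yes → false
  loyalty tier ∈ {none, platinum, silver}: none is in the set → true
  item count ≤ 31: 33 ≤ 31 is false
  primary category = toys: toys == toys is true
  placed via mobile app: yes → true
  order subtotal ≥ 508.1 USD: 882.32 ≥ 508.1 is true
  contains a gift card: no → false
Combine:
[1.1.1] true OR false = true
[1.1.2] false AND false = false
[1.1] true AND false = false
[1] NOT false = true
[2.1.1.1] true AND false = false
[2.1.1.2] true AND false = false
[2.1.1] false AND false = false
[2.1] NOT false = true
[2] NOT true = false
[3.1] true AND true = true
[3.2] exactly-one(true, false) = true
[3] true → true = true
[root] exactly-one(true, false, true) = false
Overall: false → rejected

Rejected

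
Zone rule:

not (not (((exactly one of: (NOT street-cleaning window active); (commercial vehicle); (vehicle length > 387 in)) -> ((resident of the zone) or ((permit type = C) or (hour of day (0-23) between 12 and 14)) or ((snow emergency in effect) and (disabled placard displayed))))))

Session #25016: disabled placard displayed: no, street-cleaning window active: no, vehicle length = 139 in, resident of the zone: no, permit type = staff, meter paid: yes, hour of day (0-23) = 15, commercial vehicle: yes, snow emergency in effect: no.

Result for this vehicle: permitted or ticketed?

Atomic conditions:
  NOT street-cleaning window active: no → true
  commercial vehicle: yes → true
  vehicle length > 387 in: 139 > 387 is false
  resident of the zone: no → false
  permit type = C: staff == C is false
  hour of day (0-23) between 12 and 14: 15 in [12, 14] is false
  snow emergency in effect: no → false
  disabled placard displayed: no → false
Combine:
[1.1.1] exactly-one(true, true, false) = false
[1.1.2.2] false OR false = false
[1.1.2.3] false AND false = false
[1.1.2] false OR false OR false = false
[1.1] false → false (antecedent false ⇒ implication holds) = true
[1] NOT true = false
[root] NOT false = true
Overall: true → permitted

Permitted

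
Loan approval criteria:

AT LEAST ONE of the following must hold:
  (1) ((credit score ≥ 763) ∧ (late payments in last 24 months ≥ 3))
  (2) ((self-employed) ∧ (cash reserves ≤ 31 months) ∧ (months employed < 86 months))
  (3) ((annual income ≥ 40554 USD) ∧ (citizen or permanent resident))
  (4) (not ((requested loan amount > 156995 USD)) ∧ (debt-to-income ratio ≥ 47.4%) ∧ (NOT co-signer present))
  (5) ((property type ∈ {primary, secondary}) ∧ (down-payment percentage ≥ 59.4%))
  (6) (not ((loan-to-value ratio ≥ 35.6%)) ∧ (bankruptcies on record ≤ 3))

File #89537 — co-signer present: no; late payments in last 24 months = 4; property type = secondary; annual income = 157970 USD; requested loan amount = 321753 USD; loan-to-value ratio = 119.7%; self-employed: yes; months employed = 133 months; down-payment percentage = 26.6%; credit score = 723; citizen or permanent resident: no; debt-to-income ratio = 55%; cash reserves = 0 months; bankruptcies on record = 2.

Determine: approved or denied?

Denied

Atomic conditions:
  credit score ≥ 763: 723 ≥ 763 is false
  late payments in last 24 months ≥ 3: 4 ≥ 3 is true
  self-employed: yes → true
  cash reserves ≤ 31 months: 0 ≤ 31 is true
  months employed < 86 months: 133 < 86 is false
  annual income ≥ 40554 USD: 157970 ≥ 40554 is true
  citizen or permanent resident: no → false
  requested loan amount > 156995 USD: 321753 > 156995 is true
  debt-to-income ratio ≥ 47.4%: 55 ≥ 47.4 is true
  NOT co-signer present: no → true
  property type ∈ {primary, secondary}: secondary is in the set → true
  down-payment percentage ≥ 59.4%: 26.6 ≥ 59.4 is false
  loan-to-value ratio ≥ 35.6%: 119.7 ≥ 35.6 is true
  bankruptcies on record ≤ 3: 2 ≤ 3 is true
Combine:
[1] false AND true = false
[2] true AND true AND false = false
[3] true AND false = false
[4.1] NOT true = false
[4] false AND true AND true = false
[5] true AND false = false
[6.1] NOT true = false
[6] false AND true = false
[root] false OR false OR false OR false OR false OR false = false
Overall: false → denied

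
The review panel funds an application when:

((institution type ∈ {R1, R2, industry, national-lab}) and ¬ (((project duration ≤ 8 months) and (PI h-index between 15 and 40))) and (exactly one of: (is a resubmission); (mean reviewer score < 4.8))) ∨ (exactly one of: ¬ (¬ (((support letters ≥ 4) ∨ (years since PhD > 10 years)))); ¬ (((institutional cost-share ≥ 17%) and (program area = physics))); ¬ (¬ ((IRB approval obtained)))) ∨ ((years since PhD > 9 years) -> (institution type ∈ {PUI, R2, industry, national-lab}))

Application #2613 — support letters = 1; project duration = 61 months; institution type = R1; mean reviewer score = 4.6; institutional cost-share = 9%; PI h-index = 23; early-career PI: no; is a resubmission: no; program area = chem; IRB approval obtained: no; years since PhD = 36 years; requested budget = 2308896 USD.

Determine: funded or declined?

Atomic conditions:
  institution type ∈ {R1, R2, industry, national-lab}: R1 is in the set → true
  project duration ≤ 8 months: 61 ≤ 8 is false
  PI h-index between 15 and 40: 23 in [15, 40] is true
  is a resubmission: no → false
  mean reviewer score < 4.8: 4.6 < 4.8 is true
  support letters ≥ 4: 1 ≥ 4 is false
  years since PhD > 10 years: 36 > 10 is true
  institutional cost-share ≥ 17%: 9 ≥ 17 is false
  program area = physics: chem == physics is false
  IRB approval obtained: no → false
  years since PhD > 9 years: 36 > 9 is true
  institution type ∈ {PUI, R2, industry, national-lab}: R1 is not in the set → false
Combine:
[1.2.1] false AND true = false
[1.2] NOT false = true
[1.3] exactly-one(false, true) = true
[1] true AND true AND true = true
[2.1.1.1] false OR true = true
[2.1.1] NOT true = false
[2.1] NOT false = true
[2.2.1] false AND false = false
[2.2] NOT false = true
[2.3.1] NOT false = true
[2.3] NOT true = false
[2] exactly-one(true, true, false) = false
[3] true → false = false
[root] true OR false OR false = true
Overall: true → funded

Funded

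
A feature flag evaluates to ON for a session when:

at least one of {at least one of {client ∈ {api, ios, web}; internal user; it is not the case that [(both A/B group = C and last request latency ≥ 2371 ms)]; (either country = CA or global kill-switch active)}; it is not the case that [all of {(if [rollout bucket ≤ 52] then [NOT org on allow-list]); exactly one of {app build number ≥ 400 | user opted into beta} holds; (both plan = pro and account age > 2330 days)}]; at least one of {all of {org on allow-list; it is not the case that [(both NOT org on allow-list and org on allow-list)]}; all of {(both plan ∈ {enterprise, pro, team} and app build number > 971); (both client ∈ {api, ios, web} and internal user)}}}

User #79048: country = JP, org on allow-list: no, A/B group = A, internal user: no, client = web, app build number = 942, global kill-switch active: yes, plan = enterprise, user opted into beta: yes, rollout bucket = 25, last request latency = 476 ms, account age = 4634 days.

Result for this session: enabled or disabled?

Atomic conditions:
  client ∈ {api, ios, web}: web is in the set → true
  internal user: no → false
  A/B group = C: A == C is false
  last request latency ≥ 2371 ms: 476 ≥ 2371 is false
  country = CA: JP == CA is false
  global kill-switch active: yes → true
  rollout bucket ≤ 52: 25 ≤ 52 is true
  NOT org on allow-list: no → true
  app build number ≥ 400: 942 ≥ 400 is true
  user opted into beta: yes → true
  plan = pro: enterprise == pro is false
  account age > 2330 days: 4634 > 2330 is true
  org on allow-list: no → false
  plan ∈ {enterprise, pro, team}: enterprise is in the set → true
  app build number > 971: 942 > 971 is false
Combine:
[1.3.1] false AND false = false
[1.3] NOT false = true
[1.4] false OR true = true
[1] true OR false OR true OR true = true
[2.1.1] true → true = true
[2.1.2] exactly-one(true, true) = false
[2.1.3] false AND true = false
[2.1] true AND false AND false = false
[2] NOT false = true
[3.1.2.1] true AND false = false
[3.1.2] NOT false = true
[3.1] false AND true = false
[3.2.1] true AND false = false
[3.2.2] true AND false = false
[3.2] false AND false = false
[3] false OR false = false
[root] true OR true OR false = true
Overall: true → enabled

Enabled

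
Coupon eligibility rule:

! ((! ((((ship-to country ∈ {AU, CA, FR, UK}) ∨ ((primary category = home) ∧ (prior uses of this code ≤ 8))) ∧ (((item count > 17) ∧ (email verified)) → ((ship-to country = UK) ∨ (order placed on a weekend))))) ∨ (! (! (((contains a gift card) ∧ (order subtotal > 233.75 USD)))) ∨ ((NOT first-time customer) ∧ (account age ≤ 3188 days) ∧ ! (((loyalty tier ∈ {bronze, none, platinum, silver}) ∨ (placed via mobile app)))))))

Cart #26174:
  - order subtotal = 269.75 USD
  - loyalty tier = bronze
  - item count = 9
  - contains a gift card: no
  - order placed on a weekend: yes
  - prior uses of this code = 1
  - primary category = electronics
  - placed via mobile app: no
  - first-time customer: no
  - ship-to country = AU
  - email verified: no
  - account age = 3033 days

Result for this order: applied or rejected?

Applied

Atomic conditions:
  ship-to country ∈ {AU, CA, FR, UK}: AU is in the set → true
  primary category = home: electronics == home is false
  prior uses of this code ≤ 8: 1 ≤ 8 is true
  item count > 17: 9 > 17 is false
  email verified: no → false
  ship-to country = UK: AU == UK is false
  order placed on a weekend: yes → true
  contains a gift card: no → false
  order subtotal > 233.75 USD: 269.75 > 233.75 is true
  NOT first-time customer: no → true
  account age ≤ 3188 days: 3033 ≤ 3188 is true
  loyalty tier ∈ {bronze, none, platinum, silver}: bronze is in the set → true
  placed via mobile app: no → false
Combine:
[1.1.1.1.2] false AND true = false
[1.1.1.1] true OR false = true
[1.1.1.2.1] false AND false = false
[1.1.1.2.2] false OR true = true
[1.1.1.2] false → true (antecedent false ⇒ implication holds) = true
[1.1.1] true AND true = true
[1.1] NOT true = false
[1.2.1.1.1] false AND true = false
[1.2.1.1] NOT false = true
[1.2.1] NOT true = false
[1.2.2.3.1] true OR false = true
[1.2.2.3] NOT true = false
[1.2.2] true AND true AND false = false
[1.2] false OR false = false
[1] false OR false = false
[root] NOT false = true
Overall: true → applied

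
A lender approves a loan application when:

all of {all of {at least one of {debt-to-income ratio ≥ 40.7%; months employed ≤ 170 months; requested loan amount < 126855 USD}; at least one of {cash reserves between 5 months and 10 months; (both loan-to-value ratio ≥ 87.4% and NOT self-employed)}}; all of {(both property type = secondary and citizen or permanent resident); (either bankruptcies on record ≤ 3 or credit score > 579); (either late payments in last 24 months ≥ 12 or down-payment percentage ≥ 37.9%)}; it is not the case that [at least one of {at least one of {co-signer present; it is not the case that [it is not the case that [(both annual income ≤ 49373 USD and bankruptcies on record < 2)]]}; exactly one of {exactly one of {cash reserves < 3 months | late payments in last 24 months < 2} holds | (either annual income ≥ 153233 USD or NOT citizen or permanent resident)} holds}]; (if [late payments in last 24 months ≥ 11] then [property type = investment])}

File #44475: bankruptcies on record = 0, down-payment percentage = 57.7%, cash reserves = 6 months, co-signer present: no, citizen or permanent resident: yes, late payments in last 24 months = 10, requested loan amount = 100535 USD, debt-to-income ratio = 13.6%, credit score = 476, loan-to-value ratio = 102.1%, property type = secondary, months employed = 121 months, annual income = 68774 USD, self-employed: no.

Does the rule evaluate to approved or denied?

Atomic conditions:
  debt-to-income ratio ≥ 40.7%: 13.6 ≥ 40.7 is false
  months employed ≤ 170 months: 121 ≤ 170 is true
  requested loan amount < 126855 USD: 100535 < 126855 is true
  cash reserves between 5 months and 10 months: 6 in [5, 10] is true
  loan-to-value ratio ≥ 87.4%: 102.1 ≥ 87.4 is true
  NOT self-employed: no → true
  property type = secondary: secondary == secondary is true
  citizen or permanent resident: yes → true
  bankruptcies on record ≤ 3: 0 ≤ 3 is true
  credit score > 579: 476 > 579 is false
  late payments in last 24 months ≥ 12: 10 ≥ 12 is false
  down-payment percentage ≥ 37.9%: 57.7 ≥ 37.9 is true
  co-signer present: no → false
  annual income ≤ 49373 USD: 68774 ≤ 49373 is false
  bankruptcies on record < 2: 0 < 2 is true
  cash reserves < 3 months: 6 < 3 is false
  late payments in last 24 months < 2: 10 < 2 is false
  annual income ≥ 153233 USD: 68774 ≥ 153233 is false
  NOT citizen or permanent resident: yes → false
  late payments in last 24 months ≥ 11: 10 ≥ 11 is false
  property type = investment: secondary == investment is false
Combine:
[1.1] false OR true OR true = true
[1.2.2] true AND true = true
[1.2] true OR true = true
[1] true AND true = true
[2.1] true AND true = true
[2.2] true OR false = true
[2.3] false OR true = true
[2] true AND true AND true = true
[3.1.1.2.1.1] false AND true = false
[3.1.1.2.1] NOT false = true
[3.1.1.2] NOT true = false
[3.1.1] false OR false = false
[3.1.2.1] exactly-one(false, false) = false
[3.1.2.2] false OR false = false
[3.1.2] exactly-one(false, false) = false
[3.1] false OR false = false
[3] NOT false = true
[4] false → false (antecedent false ⇒ implication holds) = true
[root] true AND true AND true AND true = true
Overall: true → approved

Approved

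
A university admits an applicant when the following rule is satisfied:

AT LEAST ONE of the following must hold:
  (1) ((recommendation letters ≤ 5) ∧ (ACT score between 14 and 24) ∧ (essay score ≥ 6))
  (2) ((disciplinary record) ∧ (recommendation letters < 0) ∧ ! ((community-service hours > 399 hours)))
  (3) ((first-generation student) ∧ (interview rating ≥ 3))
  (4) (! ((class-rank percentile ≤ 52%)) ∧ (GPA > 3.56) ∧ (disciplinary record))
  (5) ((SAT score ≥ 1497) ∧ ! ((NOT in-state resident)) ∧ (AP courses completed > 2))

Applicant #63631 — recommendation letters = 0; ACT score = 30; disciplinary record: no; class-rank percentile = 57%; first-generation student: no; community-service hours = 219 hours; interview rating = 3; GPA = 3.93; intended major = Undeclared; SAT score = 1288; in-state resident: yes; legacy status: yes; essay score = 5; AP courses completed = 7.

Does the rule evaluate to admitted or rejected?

Rejected

Atomic conditions:
  recommendation letters ≤ 5: 0 ≤ 5 is true
  ACT score between 14 and 24: 30 in [14, 24] is false
  essay score ≥ 6: 5 ≥ 6 is false
  disciplinary record: no → false
  recommendation letters < 0: 0 < 0 is false
  community-service hours > 399 hours: 219 > 399 is false
  first-generation student: no → false
  interview rating ≥ 3: 3 ≥ 3 is true
  class-rank percentile ≤ 52%: 57 ≤ 52 is false
  GPA > 3.56: 3.93 > 3.56 is true
  SAT score ≥ 1497: 1288 ≥ 1497 is false
  NOT in-state resident: yes → false
  AP courses completed > 2: 7 > 2 is true
Combine:
[1] true AND false AND false = false
[2.3] NOT false = true
[2] false AND false AND true = false
[3] false AND true = false
[4.1] NOT false = true
[4] true AND true AND false = false
[5.2] NOT false = true
[5] false AND true AND true = false
[root] false OR false OR false OR false OR false = false
Overall: false → rejected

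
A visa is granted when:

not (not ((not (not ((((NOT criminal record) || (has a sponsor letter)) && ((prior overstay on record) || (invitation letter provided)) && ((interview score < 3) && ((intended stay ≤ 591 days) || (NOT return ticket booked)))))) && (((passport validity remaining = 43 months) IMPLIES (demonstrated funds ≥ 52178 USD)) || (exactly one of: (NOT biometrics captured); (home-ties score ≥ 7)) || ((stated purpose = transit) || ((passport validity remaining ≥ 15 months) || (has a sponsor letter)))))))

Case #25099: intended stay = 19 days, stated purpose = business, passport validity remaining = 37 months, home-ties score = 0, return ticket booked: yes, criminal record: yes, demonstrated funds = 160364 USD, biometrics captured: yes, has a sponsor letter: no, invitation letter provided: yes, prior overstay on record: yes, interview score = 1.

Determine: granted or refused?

Refused

Atomic conditions:
  NOT criminal record: yes → false
  has a sponsor letter: no → false
  prior overstay on record: yes → true
  invitation letter provided: yes → true
  interview score < 3: 1 < 3 is true
  intended stay ≤ 591 days: 19 ≤ 591 is true
  NOT return ticket booked: yes → false
  passport validity remaining = 43 months: 37 == 43 is false
  demonstrated funds ≥ 52178 USD: 160364 ≥ 52178 is true
  NOT biometrics captured: yes → false
  home-ties score ≥ 7: 0 ≥ 7 is false
  stated purpose = transit: business == transit is false
  passport validity remaining ≥ 15 months: 37 ≥ 15 is true
Combine:
[1.1.1.1.1.1] false OR false = false
[1.1.1.1.1.2] true OR true = true
[1.1.1.1.1.3.2] true OR false = true
[1.1.1.1.1.3] true AND true = true
[1.1.1.1.1] false AND true AND true = false
[1.1.1.1] NOT false = true
[1.1.1] NOT true = false
[1.1.2.1] false → true (antecedent false ⇒ implication holds) = true
[1.1.2.2] exactly-one(false, false) = false
[1.1.2.3.2] true OR false = true
[1.1.2.3] false OR true = true
[1.1.2] true OR false OR true = true
[1.1] false AND true = false
[1] NOT false = true
[root] NOT true = false
Overall: false → refused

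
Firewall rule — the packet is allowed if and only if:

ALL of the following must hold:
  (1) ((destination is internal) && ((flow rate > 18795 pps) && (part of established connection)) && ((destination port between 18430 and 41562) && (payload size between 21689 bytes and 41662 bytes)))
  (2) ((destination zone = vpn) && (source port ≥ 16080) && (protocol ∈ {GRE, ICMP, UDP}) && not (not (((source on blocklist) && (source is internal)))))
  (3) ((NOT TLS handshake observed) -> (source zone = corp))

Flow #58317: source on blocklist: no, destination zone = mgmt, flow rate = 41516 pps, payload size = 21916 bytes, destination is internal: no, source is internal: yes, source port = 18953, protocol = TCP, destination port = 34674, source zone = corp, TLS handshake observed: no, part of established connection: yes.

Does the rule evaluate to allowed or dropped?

Dropped

Atomic conditions:
  destination is internal: no → false
  flow rate > 18795 pps: 41516 > 18795 is true
  part of established connection: yes → true
  destination port between 18430 and 41562: 34674 in [18430, 41562] is true
  payload size between 21689 bytes and 41662 bytes: 21916 in [21689, 41662] is true
  destination zone = vpn: mgmt == vpn is false
  source port ≥ 16080: 18953 ≥ 16080 is true
  protocol ∈ {GRE, ICMP, UDP}: TCP is not in the set → false
  source on blocklist: no → false
  source is internal: yes → true
  NOT TLS handshake observed: no → true
  source zone = corp: corp == corp is true
Combine:
[1.2] true AND true = true
[1.3] true AND true = true
[1] false AND true AND true = false
[2.4.1.1] false AND true = false
[2.4.1] NOT false = true
[2.4] NOT true = false
[2] false AND true AND false AND false = false
[3] true → true = true
[root] false AND false AND true = false
Overall: false → dropped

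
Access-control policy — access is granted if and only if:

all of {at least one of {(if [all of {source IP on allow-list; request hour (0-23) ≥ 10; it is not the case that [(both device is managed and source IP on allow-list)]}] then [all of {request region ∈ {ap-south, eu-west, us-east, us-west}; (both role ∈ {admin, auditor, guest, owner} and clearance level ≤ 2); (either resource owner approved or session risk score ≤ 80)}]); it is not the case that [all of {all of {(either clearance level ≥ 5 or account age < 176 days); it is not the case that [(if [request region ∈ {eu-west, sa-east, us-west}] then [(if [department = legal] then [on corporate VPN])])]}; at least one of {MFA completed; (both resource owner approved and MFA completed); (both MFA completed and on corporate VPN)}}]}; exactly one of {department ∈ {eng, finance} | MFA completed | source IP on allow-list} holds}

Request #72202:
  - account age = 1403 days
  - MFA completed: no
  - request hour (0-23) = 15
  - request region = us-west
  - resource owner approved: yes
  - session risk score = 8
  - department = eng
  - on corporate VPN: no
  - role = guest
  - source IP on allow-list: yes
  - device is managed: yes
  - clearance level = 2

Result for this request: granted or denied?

Atomic conditions:
  source IP on allow-list: yes → true
  request hour (0-23) ≥ 10: 15 ≥ 10 is true
  device is managed: yes → true
  request region ∈ {ap-south, eu-west, us-east, us-west}: us-west is in the set → true
  role ∈ {admin, auditor, guest, owner}: guest is in the set → true
  clearance level ≤ 2: 2 ≤ 2 is true
  resource owner approved: yes → true
  session risk score ≤ 80: 8 ≤ 80 is true
  clearance level ≥ 5: 2 ≥ 5 is false
  account age < 176 days: 1403 < 176 is false
  request region ∈ {eu-west, sa-east, us-west}: us-west is in the set → true
  department = legal: eng == legal is false
  on corporate VPN: no → false
  MFA completed: no → false
  department ∈ {eng, finance}: eng is in the set → true
Combine:
[1.1.1.3.1] true AND true = true
[1.1.1.3] NOT true = false
[1.1.1] true AND true AND false = false
[1.1.2.2] true AND true = true
[1.1.2.3] true OR true = true
[1.1.2] true AND true AND true = true
[1.1] false → true (antecedent false ⇒ implication holds) = true
[1.2.1.1.1] false OR false = false
[1.2.1.1.2.1.2] false → false (antecedent false ⇒ implication holds) = true
[1.2.1.1.2.1] true → true = true
[1.2.1.1.2] NOT true = false
[1.2.1.1] false AND false = false
[1.2.1.2.2] true AND false = false
[1.2.1.2.3] false AND false = false
[1.2.1.2] false OR false OR false = false
[1.2.1] false AND false = false
[1.2] NOT false = true
[1] true OR true = true
[2] exactly-one(true, false, true) = false
[root] true AND false = false
Overall: false → denied

Denied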